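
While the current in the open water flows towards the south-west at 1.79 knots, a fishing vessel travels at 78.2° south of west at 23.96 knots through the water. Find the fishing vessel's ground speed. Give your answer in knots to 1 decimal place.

Taking east as x and north as y: velocity relative to the water = (-4.900, -23.454) knots; the water relative to ground = (-1.266, -1.266) knots.
Velocity relative to ground = (-4.900, -23.454) + (-1.266, -1.266) = (-6.165, -24.719) knots.
Speed = |(-6.165, -24.719)| = 25.477 knots.

25.5 knots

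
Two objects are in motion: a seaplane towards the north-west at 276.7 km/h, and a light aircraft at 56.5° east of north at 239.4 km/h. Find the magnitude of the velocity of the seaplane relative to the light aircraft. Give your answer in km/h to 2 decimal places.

400.36 km/h

Taking east as x and north as y: seaplane velocity = (-195.656, 195.656) km/h; light aircraft velocity = (199.632, 132.134) km/h.
Velocity of seaplane relative to light aircraft = (-195.656, 195.656) − (199.632, 132.134) = (-395.289, 63.523) km/h.
Magnitude = |(-395.289, 63.523)| = 400.360 km/h.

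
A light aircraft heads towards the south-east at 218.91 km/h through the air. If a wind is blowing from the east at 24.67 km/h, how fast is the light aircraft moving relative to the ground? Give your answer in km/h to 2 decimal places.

202.22 km/h

Taking east as x and north as y: velocity relative to the air = (154.793, -154.793) km/h; the air relative to ground = (-24.670, 0.000) km/h.
Velocity relative to ground = (154.793, -154.793) + (-24.670, 0.000) = (130.123, -154.793) km/h.
Speed = |(130.123, -154.793)| = 202.219 km/h.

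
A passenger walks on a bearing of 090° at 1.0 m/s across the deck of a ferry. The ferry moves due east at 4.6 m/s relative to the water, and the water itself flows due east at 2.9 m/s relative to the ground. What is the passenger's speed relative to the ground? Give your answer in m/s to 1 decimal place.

In east/north components (m/s): passenger relative to ferry = (1.000, 0.000); ferry relative to water = (4.600, 0.000); water relative to ground = (2.900, 0.000).
Sum = (8.500, 0.000) m/s.
Speed = |(8.500, 0.000)| = 8.500 m/s.

8.5 m/s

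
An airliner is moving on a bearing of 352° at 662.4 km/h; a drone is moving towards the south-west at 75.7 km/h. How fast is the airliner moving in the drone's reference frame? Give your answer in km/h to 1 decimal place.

Taking east as x and north as y: airliner velocity = (-92.188, 655.954) km/h; drone velocity = (-53.528, -53.528) km/h.
Velocity of airliner relative to drone = (-92.188, 655.954) − (-53.528, -53.528) = (-38.660, 709.482) km/h.
Magnitude = |(-38.660, 709.482)| = 710.534 km/h.

710.5 km/h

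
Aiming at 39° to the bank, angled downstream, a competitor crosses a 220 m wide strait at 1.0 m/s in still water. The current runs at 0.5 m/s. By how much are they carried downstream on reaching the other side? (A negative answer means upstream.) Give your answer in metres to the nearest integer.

446 m

Perpendicular speed = 0.629 m/s; crossing time = 220 / 0.629 = 349.583 s.
Net downstream speed = 1.277 m/s.
Drift = 1.277 × 349.583 = 446.469 m (downstream).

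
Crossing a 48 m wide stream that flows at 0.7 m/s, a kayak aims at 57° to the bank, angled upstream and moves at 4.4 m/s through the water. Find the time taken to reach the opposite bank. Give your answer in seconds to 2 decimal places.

The component of the kayak's velocity perpendicular to the bank is 4.4 × sin 57° = 3.690 m/s.
Only the cross-stream component determines the crossing time; the current contributes nothing perpendicular to the bank.
Time = 48 / 3.690 = 13.008 s.

13.01 s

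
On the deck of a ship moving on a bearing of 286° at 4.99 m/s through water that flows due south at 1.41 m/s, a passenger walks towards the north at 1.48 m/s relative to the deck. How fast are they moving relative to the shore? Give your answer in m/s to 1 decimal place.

5.0 m/s

In east/north components (m/s): passenger relative to ship = (0.000, 1.480); ship relative to water = (-4.797, 1.375); water relative to ground = (0.000, -1.410).
Sum = (-4.797, 1.445) m/s.
Speed = |(-4.797, 1.445)| = 5.010 m/s.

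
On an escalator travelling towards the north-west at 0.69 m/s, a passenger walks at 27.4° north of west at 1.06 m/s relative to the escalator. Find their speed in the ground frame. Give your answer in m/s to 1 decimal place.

Taking east as x and north as y: escalator velocity = (-0.488, 0.488) m/s; passenger velocity relative to escalator = (-0.941, 0.488) m/s.
Velocity relative to ground = (-0.488, 0.488) + (-0.941, 0.488) = (-1.429, 0.976) m/s.
Speed = |(-1.429, 0.976)| = 1.730 m/s.

1.7 m/s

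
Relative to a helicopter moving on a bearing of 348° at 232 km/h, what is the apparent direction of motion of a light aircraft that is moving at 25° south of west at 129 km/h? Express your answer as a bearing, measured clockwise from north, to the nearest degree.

194°

Taking east as x and north as y: light aircraft velocity = (-116.914, -54.518) km/h; helicopter velocity = (-48.236, 226.930) km/h.
Velocity of light aircraft relative to helicopter = (-116.914, -54.518) − (-48.236, 226.930) = (-68.678, -281.448) km/h.
Bearing = atan2(-68.68, -281.45) = 193.71° clockwise from north.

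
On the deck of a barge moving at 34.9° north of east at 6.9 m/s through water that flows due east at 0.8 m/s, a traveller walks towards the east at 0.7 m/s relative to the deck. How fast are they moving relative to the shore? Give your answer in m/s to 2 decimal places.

In east/north components (m/s): traveller relative to barge = (0.700, 0.000); barge relative to water = (5.659, 3.948); water relative to ground = (0.800, 0.000).
Sum = (7.159, 3.948) m/s.
Speed = |(7.159, 3.948)| = 8.175 m/s.

8.18 m/s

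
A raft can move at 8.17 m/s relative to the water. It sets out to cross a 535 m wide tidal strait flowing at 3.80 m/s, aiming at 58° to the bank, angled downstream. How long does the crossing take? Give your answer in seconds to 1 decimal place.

The component of the raft's velocity perpendicular to the bank is 8.17 × sin 58° = 6.929 m/s.
Only the cross-stream component determines the crossing time; the current contributes nothing perpendicular to the bank.
Time = 535 / 6.929 = 77.217 s.

77.2 s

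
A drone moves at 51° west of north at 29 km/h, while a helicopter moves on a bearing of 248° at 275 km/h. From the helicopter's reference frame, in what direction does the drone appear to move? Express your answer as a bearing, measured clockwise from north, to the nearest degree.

062°

Taking east as x and north as y: drone velocity = (-22.537, 18.250) km/h; helicopter velocity = (-254.976, -103.017) km/h.
Velocity of drone relative to helicopter = (-22.537, 18.250) − (-254.976, -103.017) = (232.438, 121.267) km/h.
Bearing = atan2(232.44, 121.27) = 62.45° clockwise from north.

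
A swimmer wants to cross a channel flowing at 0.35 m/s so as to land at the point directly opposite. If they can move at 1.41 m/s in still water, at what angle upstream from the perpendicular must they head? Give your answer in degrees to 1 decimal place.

14.4°

To cancel the current, the upstream component of the swimmer's velocity must equal the flow: 1.41 sin θ = 0.35.
sin θ = 0.35 / 1.41 = 0.2482.
θ = arcsin(0.2482) = 14.373°.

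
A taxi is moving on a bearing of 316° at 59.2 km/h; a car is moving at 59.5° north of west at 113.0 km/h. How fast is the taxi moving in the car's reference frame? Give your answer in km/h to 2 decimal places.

57.13 km/h

Taking east as x and north as y: taxi velocity = (-41.124, 42.585) km/h; car velocity = (-57.352, 97.364) km/h.
Velocity of taxi relative to car = (-41.124, 42.585) − (-57.352, 97.364) = (16.228, -54.779) km/h.
Magnitude = |(16.228, -54.779)| = 57.132 km/h.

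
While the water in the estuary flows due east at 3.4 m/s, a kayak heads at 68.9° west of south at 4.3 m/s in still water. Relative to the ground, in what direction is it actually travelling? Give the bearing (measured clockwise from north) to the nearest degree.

Taking east as x and north as y: velocity relative to the water = (-4.012, -1.548) m/s; the water relative to ground = (3.400, 0.000) m/s.
Velocity relative to ground = (-4.012, -1.548) + (3.400, 0.000) = (-0.612, -1.548) m/s.
Bearing = atan2(-0.61, -1.55) = 201.56° clockwise from north.

202°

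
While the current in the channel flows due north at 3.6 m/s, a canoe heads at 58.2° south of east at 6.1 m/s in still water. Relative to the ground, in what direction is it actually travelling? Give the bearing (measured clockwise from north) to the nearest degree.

Taking east as x and north as y: velocity relative to the water = (3.214, -5.184) m/s; the water relative to ground = (0.000, 3.600) m/s.
Velocity relative to ground = (3.214, -5.184) + (0.000, 3.600) = (3.214, -1.584) m/s.
Bearing = atan2(3.21, -1.58) = 116.24° clockwise from north.

116°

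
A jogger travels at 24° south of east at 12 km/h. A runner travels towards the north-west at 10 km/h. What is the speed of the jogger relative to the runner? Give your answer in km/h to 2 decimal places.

Taking east as x and north as y: jogger velocity = (10.963, -4.881) km/h; runner velocity = (-7.071, 7.071) km/h.
Velocity of jogger relative to runner = (10.963, -4.881) − (-7.071, 7.071) = (18.034, -11.952) km/h.
Magnitude = |(18.034, -11.952)| = 21.635 km/h.

21.63 km/h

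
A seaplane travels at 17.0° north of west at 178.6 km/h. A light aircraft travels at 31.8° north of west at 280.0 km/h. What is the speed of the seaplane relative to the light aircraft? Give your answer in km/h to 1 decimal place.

Taking east as x and north as y: seaplane velocity = (-170.796, 52.218) km/h; light aircraft velocity = (-237.970, 147.548) km/h.
Velocity of seaplane relative to light aircraft = (-170.796, 52.218) − (-237.970, 147.548) = (67.174, -95.330) km/h.
Magnitude = |(67.174, -95.330)| = 116.620 km/h.

116.6 km/h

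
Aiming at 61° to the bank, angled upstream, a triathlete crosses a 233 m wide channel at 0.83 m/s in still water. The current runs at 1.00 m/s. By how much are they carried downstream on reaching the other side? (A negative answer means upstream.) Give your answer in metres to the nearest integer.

Perpendicular speed = 0.726 m/s; crossing time = 233 / 0.726 = 320.966 s.
Net downstream speed = 0.598 m/s.
Drift = 0.598 × 320.966 = 191.812 m (downstream).

192 m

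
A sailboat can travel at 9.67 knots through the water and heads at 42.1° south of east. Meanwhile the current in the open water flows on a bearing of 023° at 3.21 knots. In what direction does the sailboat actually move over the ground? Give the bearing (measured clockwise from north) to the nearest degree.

113°

Taking east as x and north as y: velocity relative to the water = (7.175, -6.483) knots; the water relative to ground = (1.254, 2.955) knots.
Velocity relative to ground = (7.175, -6.483) + (1.254, 2.955) = (8.429, -3.528) knots.
Bearing = atan2(8.43, -3.53) = 112.71° clockwise from north.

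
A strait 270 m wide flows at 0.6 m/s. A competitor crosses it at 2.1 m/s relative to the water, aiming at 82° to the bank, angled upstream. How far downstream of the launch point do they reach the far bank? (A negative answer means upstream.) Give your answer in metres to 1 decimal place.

Perpendicular speed = 2.080 m/s; crossing time = 270 / 2.080 = 129.835 s.
Net downstream speed = 0.308 m/s.
Drift = 0.308 × 129.835 = 39.955 m (downstream).

40.0 m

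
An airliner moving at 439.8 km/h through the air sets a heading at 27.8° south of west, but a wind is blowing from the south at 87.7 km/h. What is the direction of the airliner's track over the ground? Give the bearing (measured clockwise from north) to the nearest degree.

253°

Taking east as x and north as y: velocity relative to the air = (-389.039, -205.117) km/h; the air relative to ground = (0.000, 87.700) km/h.
Velocity relative to ground = (-389.039, -205.117) + (0.000, 87.700) = (-389.039, -117.417) km/h.
Bearing = atan2(-389.04, -117.42) = 253.21° clockwise from north.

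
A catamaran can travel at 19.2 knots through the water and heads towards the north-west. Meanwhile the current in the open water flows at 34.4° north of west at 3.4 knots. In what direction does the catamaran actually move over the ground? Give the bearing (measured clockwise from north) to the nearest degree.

Taking east as x and north as y: velocity relative to the water = (-13.576, 13.576) knots; the water relative to ground = (-2.805, 1.921) knots.
Velocity relative to ground = (-13.576, 13.576) + (-2.805, 1.921) = (-16.382, 15.497) knots.
Bearing = atan2(-16.38, 15.50) = 313.41° clockwise from north.

313°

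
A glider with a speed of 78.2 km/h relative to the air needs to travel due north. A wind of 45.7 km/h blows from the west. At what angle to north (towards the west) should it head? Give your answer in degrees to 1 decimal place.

35.8°

The wind pushes perpendicular to the desired track; the heading must have a component into the wind equal to 45.7 km/h: 78.2 sin θ = 45.7.
sin θ = 0.5844, so θ = 35.761°.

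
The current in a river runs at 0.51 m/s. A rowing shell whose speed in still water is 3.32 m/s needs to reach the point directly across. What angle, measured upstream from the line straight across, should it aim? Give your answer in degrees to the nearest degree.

To cancel the current, the upstream component of the rowing shell's velocity must equal the flow: 3.32 sin θ = 0.51.
sin θ = 0.51 / 3.32 = 0.1536.
θ = arcsin(0.1536) = 8.836°.

9°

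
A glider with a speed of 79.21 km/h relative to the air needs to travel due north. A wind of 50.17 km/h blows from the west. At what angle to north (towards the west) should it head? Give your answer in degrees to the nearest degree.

The wind pushes perpendicular to the desired track; the heading must have a component into the wind equal to 50.17 km/h: 79.21 sin θ = 50.17.
sin θ = 0.6334, so θ = 39.300°.

39°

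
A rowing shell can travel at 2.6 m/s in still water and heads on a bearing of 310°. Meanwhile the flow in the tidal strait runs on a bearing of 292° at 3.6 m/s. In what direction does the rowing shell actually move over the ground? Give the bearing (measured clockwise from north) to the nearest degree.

300°

Taking east as x and north as y: velocity relative to the water = (-1.992, 1.671) m/s; the water relative to ground = (-3.338, 1.349) m/s.
Velocity relative to ground = (-1.992, 1.671) + (-3.338, 1.349) = (-5.330, 3.020) m/s.
Bearing = atan2(-5.33, 3.02) = 299.54° clockwise from north.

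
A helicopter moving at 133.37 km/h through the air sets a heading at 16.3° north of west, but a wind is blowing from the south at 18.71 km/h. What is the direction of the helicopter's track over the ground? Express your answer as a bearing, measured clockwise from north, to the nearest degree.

Taking east as x and north as y: velocity relative to the air = (-128.009, 37.433) km/h; the air relative to ground = (0.000, 18.710) km/h.
Velocity relative to ground = (-128.009, 37.433) + (0.000, 18.710) = (-128.009, 56.143) km/h.
Bearing = atan2(-128.01, 56.14) = 293.68° clockwise from north.

294°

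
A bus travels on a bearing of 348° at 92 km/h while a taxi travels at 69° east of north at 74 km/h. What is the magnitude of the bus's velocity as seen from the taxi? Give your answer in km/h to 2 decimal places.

Taking east as x and north as y: bus velocity = (-19.128, 89.990) km/h; taxi velocity = (69.085, 26.519) km/h.
Velocity of bus relative to taxi = (-19.128, 89.990) − (69.085, 26.519) = (-88.213, 63.470) km/h.
Magnitude = |(-88.213, 63.470)| = 108.674 km/h.

108.67 km/h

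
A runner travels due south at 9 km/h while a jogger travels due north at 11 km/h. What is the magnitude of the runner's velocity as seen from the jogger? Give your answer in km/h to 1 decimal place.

20.0 km/h

Taking east as x and north as y: runner velocity = (0.000, -9.000) km/h; jogger velocity = (0.000, 11.000) km/h.
Velocity of runner relative to jogger = (0.000, -9.000) − (0.000, 11.000) = (0.000, -20.000) km/h.
Magnitude = |(0.000, -20.000)| = 20.000 km/h.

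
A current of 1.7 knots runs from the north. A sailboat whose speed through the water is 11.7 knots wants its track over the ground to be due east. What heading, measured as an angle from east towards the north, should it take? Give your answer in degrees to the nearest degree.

The current pushes perpendicular to the desired track; the heading must have a component into the current equal to 1.7 knots: 11.7 sin θ = 1.7.
sin θ = 0.1453, so θ = 8.355°.

8°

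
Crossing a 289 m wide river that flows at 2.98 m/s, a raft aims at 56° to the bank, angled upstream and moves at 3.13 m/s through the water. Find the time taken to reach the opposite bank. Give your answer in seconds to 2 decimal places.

The component of the raft's velocity perpendicular to the bank is 3.13 × sin 56° = 2.595 m/s.
Only the cross-stream component determines the crossing time; the current contributes nothing perpendicular to the bank.
Time = 289 / 2.595 = 111.373 s.

111.37 s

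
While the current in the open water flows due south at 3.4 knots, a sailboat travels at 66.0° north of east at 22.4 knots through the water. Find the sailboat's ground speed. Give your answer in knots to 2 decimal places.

19.34 knots

Taking east as x and north as y: velocity relative to the water = (9.111, 20.463) knots; the water relative to ground = (0.000, -3.400) knots.
Velocity relative to ground = (9.111, 20.463) + (0.000, -3.400) = (9.111, 17.063) knots.
Speed = |(9.111, 17.063)| = 19.343 knots.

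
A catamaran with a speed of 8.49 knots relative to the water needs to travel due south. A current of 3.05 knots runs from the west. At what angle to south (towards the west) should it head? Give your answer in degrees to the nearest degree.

21°

The current pushes perpendicular to the desired track; the heading must have a component into the current equal to 3.05 knots: 8.49 sin θ = 3.05.
sin θ = 0.3592, so θ = 21.054°.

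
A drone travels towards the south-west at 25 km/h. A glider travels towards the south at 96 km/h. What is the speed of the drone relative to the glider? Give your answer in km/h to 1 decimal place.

Taking east as x and north as y: drone velocity = (-17.678, -17.678) km/h; glider velocity = (0.000, -96.000) km/h.
Velocity of drone relative to glider = (-17.678, -17.678) − (0.000, -96.000) = (-17.678, 78.322) km/h.
Magnitude = |(-17.678, 78.322)| = 80.293 km/h.

80.3 km/h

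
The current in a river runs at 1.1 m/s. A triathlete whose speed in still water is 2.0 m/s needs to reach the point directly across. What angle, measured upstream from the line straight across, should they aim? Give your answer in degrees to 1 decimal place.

To cancel the current, the upstream component of the triathlete's velocity must equal the flow: 2.0 sin θ = 1.1.
sin θ = 1.1 / 2.0 = 0.5500.
θ = arcsin(0.5500) = 33.367°.

33.4°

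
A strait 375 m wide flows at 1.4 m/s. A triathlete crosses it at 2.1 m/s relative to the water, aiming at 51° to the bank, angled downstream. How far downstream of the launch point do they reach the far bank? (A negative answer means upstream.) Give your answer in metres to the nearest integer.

Perpendicular speed = 1.632 m/s; crossing time = 375 / 1.632 = 229.778 s.
Net downstream speed = 2.722 m/s.
Drift = 2.722 × 229.778 = 625.359 m (downstream).

625 m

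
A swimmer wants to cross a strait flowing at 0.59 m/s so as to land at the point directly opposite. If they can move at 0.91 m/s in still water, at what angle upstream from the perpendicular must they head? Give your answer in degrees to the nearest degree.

To cancel the current, the upstream component of the swimmer's velocity must equal the flow: 0.91 sin θ = 0.59.
sin θ = 0.59 / 0.91 = 0.6484.
θ = arcsin(0.6484) = 40.417°.

40°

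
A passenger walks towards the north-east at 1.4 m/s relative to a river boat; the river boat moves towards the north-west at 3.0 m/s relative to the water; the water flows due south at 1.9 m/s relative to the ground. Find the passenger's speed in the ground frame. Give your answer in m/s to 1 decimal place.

1.7 m/s

In east/north components (m/s): passenger relative to river boat = (0.990, 0.990); river boat relative to water = (-2.121, 2.121); water relative to ground = (0.000, -1.900).
Sum = (-1.131, 1.211) m/s.
Speed = |(-1.131, 1.211)| = 1.657 m/s.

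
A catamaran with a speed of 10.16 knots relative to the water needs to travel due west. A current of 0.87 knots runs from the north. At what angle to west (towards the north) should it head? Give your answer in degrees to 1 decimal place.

4.9°

The current pushes perpendicular to the desired track; the heading must have a component into the current equal to 0.87 knots: 10.16 sin θ = 0.87.
sin θ = 0.0856, so θ = 4.912°.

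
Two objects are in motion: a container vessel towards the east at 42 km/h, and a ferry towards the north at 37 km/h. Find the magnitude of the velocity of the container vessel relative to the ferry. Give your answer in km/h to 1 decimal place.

Taking east as x and north as y: container vessel velocity = (42.000, 0.000) km/h; ferry velocity = (0.000, 37.000) km/h.
Velocity of container vessel relative to ferry = (42.000, 0.000) − (0.000, 37.000) = (42.000, -37.000) km/h.
Magnitude = |(42.000, -37.000)| = 55.973 km/h.

56.0 km/h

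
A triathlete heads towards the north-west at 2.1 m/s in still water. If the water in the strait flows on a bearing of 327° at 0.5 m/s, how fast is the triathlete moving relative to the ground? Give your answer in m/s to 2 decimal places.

Taking east as x and north as y: velocity relative to the water = (-1.485, 1.485) m/s; the water relative to ground = (-0.272, 0.419) m/s.
Velocity relative to ground = (-1.485, 1.485) + (-0.272, 0.419) = (-1.757, 1.904) m/s.
Speed = |(-1.757, 1.904)| = 2.591 m/s.

2.59 m/s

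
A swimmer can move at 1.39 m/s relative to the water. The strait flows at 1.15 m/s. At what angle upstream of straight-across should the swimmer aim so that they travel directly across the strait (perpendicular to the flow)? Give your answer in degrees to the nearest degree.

56°

To cancel the current, the upstream component of the swimmer's velocity must equal the flow: 1.39 sin θ = 1.15.
sin θ = 1.15 / 1.39 = 0.8273.
θ = arcsin(0.8273) = 55.826°.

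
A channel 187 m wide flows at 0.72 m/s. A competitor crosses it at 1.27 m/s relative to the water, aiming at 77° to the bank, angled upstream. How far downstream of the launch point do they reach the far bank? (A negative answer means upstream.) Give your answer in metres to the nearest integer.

Perpendicular speed = 1.237 m/s; crossing time = 187 / 1.237 = 151.117 s.
Net downstream speed = 0.434 m/s.
Drift = 0.434 × 151.117 = 65.632 m (downstream).

66 m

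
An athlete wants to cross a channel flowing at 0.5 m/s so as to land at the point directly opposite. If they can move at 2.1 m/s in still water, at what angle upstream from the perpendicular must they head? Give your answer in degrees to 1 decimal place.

To cancel the current, the upstream component of the athlete's velocity must equal the flow: 2.1 sin θ = 0.5.
sin θ = 0.5 / 2.1 = 0.2381.
θ = arcsin(0.2381) = 13.774°.

13.8°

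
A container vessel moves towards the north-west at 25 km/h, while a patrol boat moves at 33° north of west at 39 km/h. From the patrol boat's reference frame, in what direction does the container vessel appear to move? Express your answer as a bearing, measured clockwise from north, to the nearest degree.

Taking east as x and north as y: container vessel velocity = (-17.678, 17.678) km/h; patrol boat velocity = (-32.708, 21.241) km/h.
Velocity of container vessel relative to patrol boat = (-17.678, 17.678) − (-32.708, 21.241) = (15.030, -3.563) km/h.
Bearing = atan2(15.03, -3.56) = 103.34° clockwise from north.

103°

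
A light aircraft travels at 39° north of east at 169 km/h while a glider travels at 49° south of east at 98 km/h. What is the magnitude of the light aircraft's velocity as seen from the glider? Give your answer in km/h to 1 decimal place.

192.4 km/h

Taking east as x and north as y: light aircraft velocity = (131.338, 106.355) km/h; glider velocity = (64.294, -73.962) km/h.
Velocity of light aircraft relative to glider = (131.338, 106.355) − (64.294, -73.962) = (67.044, 180.317) km/h.
Magnitude = |(67.044, 180.317)| = 192.377 km/h.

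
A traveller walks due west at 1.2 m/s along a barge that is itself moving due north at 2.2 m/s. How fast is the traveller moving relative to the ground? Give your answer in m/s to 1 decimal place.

2.5 m/s

Taking east as x and north as y: barge velocity = (0.000, 2.200) m/s; traveller velocity relative to barge = (-1.200, 0.000) m/s.
Velocity relative to ground = (0.000, 2.200) + (-1.200, 0.000) = (-1.200, 2.200) m/s.
Speed = |(-1.200, 2.200)| = 2.506 m/s.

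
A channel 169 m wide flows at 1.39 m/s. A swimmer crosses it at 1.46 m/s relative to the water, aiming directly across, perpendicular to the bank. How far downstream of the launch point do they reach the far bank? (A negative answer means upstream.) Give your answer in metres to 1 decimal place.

160.9 m

Perpendicular speed = 1.460 m/s; crossing time = 169 / 1.460 = 115.753 s.
Net downstream speed = 1.390 m/s.
Drift = 1.390 × 115.753 = 160.897 m (downstream).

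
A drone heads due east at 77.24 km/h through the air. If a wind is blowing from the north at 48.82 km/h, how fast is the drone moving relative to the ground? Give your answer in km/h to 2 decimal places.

91.38 km/h

Taking east as x and north as y: velocity relative to the air = (77.240, 0.000) km/h; the air relative to ground = (0.000, -48.820) km/h.
Velocity relative to ground = (77.240, 0.000) + (0.000, -48.820) = (77.240, -48.820) km/h.
Speed = |(77.240, -48.820)| = 91.375 km/h.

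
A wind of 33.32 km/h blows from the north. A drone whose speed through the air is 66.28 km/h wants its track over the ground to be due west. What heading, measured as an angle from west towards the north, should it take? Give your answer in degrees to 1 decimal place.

30.2°

The wind pushes perpendicular to the desired track; the heading must have a component into the wind equal to 33.32 km/h: 66.28 sin θ = 33.32.
sin θ = 0.5027, so θ = 30.180°.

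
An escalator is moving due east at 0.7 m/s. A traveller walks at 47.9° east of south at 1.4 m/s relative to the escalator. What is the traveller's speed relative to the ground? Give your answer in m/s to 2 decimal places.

1.98 m/s

Taking east as x and north as y: escalator velocity = (0.700, 0.000) m/s; traveller velocity relative to escalator = (1.039, -0.939) m/s.
Velocity relative to ground = (0.700, 0.000) + (1.039, -0.939) = (1.739, -0.939) m/s.
Speed = |(1.739, -0.939)| = 1.976 m/s.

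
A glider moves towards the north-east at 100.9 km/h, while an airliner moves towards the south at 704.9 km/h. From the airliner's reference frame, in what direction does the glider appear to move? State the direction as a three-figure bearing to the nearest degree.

Taking east as x and north as y: glider velocity = (71.347, 71.347) km/h; airliner velocity = (0.000, -704.900) km/h.
Velocity of glider relative to airliner = (71.347, 71.347) − (0.000, -704.900) = (71.347, 776.247) km/h.
Bearing = atan2(71.35, 776.25) = 5.25° clockwise from north.

005°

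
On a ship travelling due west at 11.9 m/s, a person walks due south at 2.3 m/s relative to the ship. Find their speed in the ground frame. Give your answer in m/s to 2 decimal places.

12.12 m/s

Taking east as x and north as y: ship velocity = (-11.900, 0.000) m/s; person velocity relative to ship = (0.000, -2.300) m/s.
Velocity relative to ground = (-11.900, 0.000) + (0.000, -2.300) = (-11.900, -2.300) m/s.
Speed = |(-11.900, -2.300)| = 12.120 m/s.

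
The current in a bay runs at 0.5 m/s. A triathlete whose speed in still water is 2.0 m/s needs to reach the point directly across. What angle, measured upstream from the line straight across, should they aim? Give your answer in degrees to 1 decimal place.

14.5°

To cancel the current, the upstream component of the triathlete's velocity must equal the flow: 2.0 sin θ = 0.5.
sin θ = 0.5 / 2.0 = 0.2500.
θ = arcsin(0.2500) = 14.478°.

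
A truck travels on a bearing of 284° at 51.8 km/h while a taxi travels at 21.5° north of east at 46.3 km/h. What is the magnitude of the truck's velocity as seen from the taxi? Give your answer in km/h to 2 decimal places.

Taking east as x and north as y: truck velocity = (-50.261, 12.532) km/h; taxi velocity = (43.078, 16.969) km/h.
Velocity of truck relative to taxi = (-50.261, 12.532) − (43.078, 16.969) = (-93.340, -4.437) km/h.
Magnitude = |(-93.340, -4.437)| = 93.445 km/h.

93.45 km/h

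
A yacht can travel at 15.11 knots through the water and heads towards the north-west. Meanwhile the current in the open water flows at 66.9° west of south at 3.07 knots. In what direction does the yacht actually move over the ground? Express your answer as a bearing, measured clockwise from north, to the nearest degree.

Taking east as x and north as y: velocity relative to the water = (-10.684, 10.684) knots; the water relative to ground = (-2.824, -1.204) knots.
Velocity relative to ground = (-10.684, 10.684) + (-2.824, -1.204) = (-13.508, 9.480) knots.
Bearing = atan2(-13.51, 9.48) = 305.06° clockwise from north.

305°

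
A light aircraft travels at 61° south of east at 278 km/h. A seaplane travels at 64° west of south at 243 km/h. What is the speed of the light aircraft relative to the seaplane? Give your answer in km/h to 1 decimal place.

378.7 km/h

Taking east as x and north as y: light aircraft velocity = (134.777, -243.144) km/h; seaplane velocity = (-218.407, -106.524) km/h.
Velocity of light aircraft relative to seaplane = (134.777, -243.144) − (-218.407, -106.524) = (353.184, -136.620) km/h.
Magnitude = |(353.184, -136.620)| = 378.687 km/h.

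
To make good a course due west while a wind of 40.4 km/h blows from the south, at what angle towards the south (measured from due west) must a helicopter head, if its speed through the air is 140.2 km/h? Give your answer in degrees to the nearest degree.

17°

The wind pushes perpendicular to the desired track; the heading must have a component into the wind equal to 40.4 km/h: 140.2 sin θ = 40.4.
sin θ = 0.2882, so θ = 16.748°.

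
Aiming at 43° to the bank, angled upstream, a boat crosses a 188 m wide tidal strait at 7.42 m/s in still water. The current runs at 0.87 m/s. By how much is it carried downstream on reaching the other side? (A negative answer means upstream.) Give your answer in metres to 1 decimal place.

Perpendicular speed = 5.060 m/s; crossing time = 188 / 5.060 = 37.151 s.
Net downstream speed = -4.557 m/s.
Drift = -4.557 × 37.151 = -169.284 m (upstream).

-169.3 m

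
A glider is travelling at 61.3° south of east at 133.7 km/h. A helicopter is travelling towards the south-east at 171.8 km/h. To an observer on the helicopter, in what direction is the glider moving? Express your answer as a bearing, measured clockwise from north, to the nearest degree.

Taking east as x and north as y: glider velocity = (64.206, -117.274) km/h; helicopter velocity = (121.481, -121.481) km/h.
Velocity of glider relative to helicopter = (64.206, -117.274) − (121.481, -121.481) = (-57.275, 4.207) km/h.
Bearing = atan2(-57.28, 4.21) = 274.20° clockwise from north.

274°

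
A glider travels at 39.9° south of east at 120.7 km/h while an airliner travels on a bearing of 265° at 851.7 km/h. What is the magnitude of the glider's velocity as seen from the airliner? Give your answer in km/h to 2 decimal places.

941.06 km/h

Taking east as x and north as y: glider velocity = (92.597, -77.423) km/h; airliner velocity = (-848.459, -74.231) km/h.
Velocity of glider relative to airliner = (92.597, -77.423) − (-848.459, -74.231) = (941.056, -3.192) km/h.
Magnitude = |(941.056, -3.192)| = 941.061 km/h.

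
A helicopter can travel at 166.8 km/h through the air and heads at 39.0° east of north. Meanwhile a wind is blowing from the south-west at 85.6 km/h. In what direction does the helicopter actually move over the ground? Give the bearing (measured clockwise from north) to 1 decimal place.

041.0°

Taking east as x and north as y: velocity relative to the air = (104.971, 129.628) km/h; the air relative to ground = (60.528, 60.528) km/h.
Velocity relative to ground = (104.971, 129.628) + (60.528, 60.528) = (165.499, 190.156) km/h.
Bearing = atan2(165.50, 190.16) = 41.03° clockwise from north.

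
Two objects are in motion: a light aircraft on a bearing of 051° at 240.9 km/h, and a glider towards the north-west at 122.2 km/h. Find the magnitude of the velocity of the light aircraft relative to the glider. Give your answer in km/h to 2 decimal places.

281.28 km/h

Taking east as x and north as y: light aircraft velocity = (187.214, 151.603) km/h; glider velocity = (-86.408, 86.408) km/h.
Velocity of light aircraft relative to glider = (187.214, 151.603) − (-86.408, 86.408) = (273.623, 65.195) km/h.
Magnitude = |(273.623, 65.195)| = 281.283 km/h.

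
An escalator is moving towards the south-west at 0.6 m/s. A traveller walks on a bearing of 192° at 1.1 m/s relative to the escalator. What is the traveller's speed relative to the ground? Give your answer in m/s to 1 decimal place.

1.6 m/s

Taking east as x and north as y: escalator velocity = (-0.424, -0.424) m/s; traveller velocity relative to escalator = (-0.229, -1.076) m/s.
Velocity relative to ground = (-0.424, -0.424) + (-0.229, -1.076) = (-0.653, -1.500) m/s.
Speed = |(-0.653, -1.500)| = 1.636 m/s.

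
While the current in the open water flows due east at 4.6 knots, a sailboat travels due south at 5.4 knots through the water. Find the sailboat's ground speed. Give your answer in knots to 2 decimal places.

Taking east as x and north as y: velocity relative to the water = (0.000, -5.400) knots; the water relative to ground = (4.600, 0.000) knots.
Velocity relative to ground = (0.000, -5.400) + (4.600, 0.000) = (4.600, -5.400) knots.
Speed = |(4.600, -5.400)| = 7.094 knots.

7.09 knots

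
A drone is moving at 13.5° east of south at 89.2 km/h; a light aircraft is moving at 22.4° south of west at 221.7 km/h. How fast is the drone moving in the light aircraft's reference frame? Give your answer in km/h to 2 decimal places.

Taking east as x and north as y: drone velocity = (20.823, -86.735) km/h; light aircraft velocity = (-204.972, -84.483) km/h.
Velocity of drone relative to light aircraft = (20.823, -86.735) − (-204.972, -84.483) = (225.795, -2.252) km/h.
Magnitude = |(225.795, -2.252)| = 225.806 km/h.

225.81 km/h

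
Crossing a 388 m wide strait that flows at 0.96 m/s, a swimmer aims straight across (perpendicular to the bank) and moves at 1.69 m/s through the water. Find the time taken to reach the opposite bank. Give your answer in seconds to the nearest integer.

230 s

The component of the swimmer's velocity perpendicular to the bank is 1.69 m/s.
Only the cross-stream component determines the crossing time; the current contributes nothing perpendicular to the bank.
Time = 388 / 1.690 = 229.586 s.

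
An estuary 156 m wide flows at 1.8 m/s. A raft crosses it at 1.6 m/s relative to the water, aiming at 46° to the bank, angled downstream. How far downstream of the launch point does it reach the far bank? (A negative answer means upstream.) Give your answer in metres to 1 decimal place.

394.6 m

Perpendicular speed = 1.151 m/s; crossing time = 156 / 1.151 = 135.541 s.
Net downstream speed = 2.911 m/s.
Drift = 2.911 × 135.541 = 394.621 m (downstream).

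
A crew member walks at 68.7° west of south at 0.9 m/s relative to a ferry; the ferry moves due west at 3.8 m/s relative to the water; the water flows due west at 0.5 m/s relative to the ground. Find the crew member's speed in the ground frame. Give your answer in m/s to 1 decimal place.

5.1 m/s

In east/north components (m/s): crew member relative to ferry = (-0.839, -0.327); ferry relative to water = (-3.800, 0.000); water relative to ground = (-0.500, 0.000).
Sum = (-5.139, -0.327) m/s.
Speed = |(-5.139, -0.327)| = 5.149 m/s.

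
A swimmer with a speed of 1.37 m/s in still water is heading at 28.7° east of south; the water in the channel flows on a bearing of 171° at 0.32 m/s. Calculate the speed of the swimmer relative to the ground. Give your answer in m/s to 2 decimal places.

Taking east as x and north as y: velocity relative to the water = (0.658, -1.202) m/s; the water relative to ground = (0.050, -0.316) m/s.
Velocity relative to ground = (0.658, -1.202) + (0.050, -0.316) = (0.708, -1.518) m/s.
Speed = |(0.708, -1.518)| = 1.675 m/s.

1.67 m/s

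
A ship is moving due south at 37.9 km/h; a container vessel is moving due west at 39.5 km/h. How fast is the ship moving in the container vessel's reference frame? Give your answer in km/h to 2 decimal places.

Taking east as x and north as y: ship velocity = (0.000, -37.900) km/h; container vessel velocity = (-39.500, 0.000) km/h.
Velocity of ship relative to container vessel = (0.000, -37.900) − (-39.500, 0.000) = (39.500, -37.900) km/h.
Magnitude = |(39.500, -37.900)| = 54.742 km/h.

54.74 km/h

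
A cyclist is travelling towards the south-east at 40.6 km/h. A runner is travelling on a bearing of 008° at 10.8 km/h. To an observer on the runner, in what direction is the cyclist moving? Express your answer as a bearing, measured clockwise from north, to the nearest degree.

145°

Taking east as x and north as y: cyclist velocity = (28.709, -28.709) km/h; runner velocity = (1.503, 10.695) km/h.
Velocity of cyclist relative to runner = (28.709, -28.709) − (1.503, 10.695) = (27.205, -39.403) km/h.
Bearing = atan2(27.21, -39.40) = 145.38° clockwise from north.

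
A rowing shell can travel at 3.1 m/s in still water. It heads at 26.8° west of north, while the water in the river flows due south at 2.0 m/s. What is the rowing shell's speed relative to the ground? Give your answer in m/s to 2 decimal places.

1.59 m/s

Taking east as x and north as y: velocity relative to the water = (-1.398, 2.767) m/s; the water relative to ground = (0.000, -2.000) m/s.
Velocity relative to ground = (-1.398, 2.767) + (0.000, -2.000) = (-1.398, 0.767) m/s.
Speed = |(-1.398, 0.767)| = 1.594 m/s.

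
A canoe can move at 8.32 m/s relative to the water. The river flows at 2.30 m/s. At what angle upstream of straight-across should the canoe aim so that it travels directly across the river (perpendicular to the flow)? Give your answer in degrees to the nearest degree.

16°

To cancel the current, the upstream component of the canoe's velocity must equal the flow: 8.32 sin θ = 2.30.
sin θ = 2.30 / 8.32 = 0.2764.
θ = arcsin(0.2764) = 16.048°.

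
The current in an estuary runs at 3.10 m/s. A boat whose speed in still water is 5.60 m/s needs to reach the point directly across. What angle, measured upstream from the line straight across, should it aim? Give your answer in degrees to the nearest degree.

34°

To cancel the current, the upstream component of the boat's velocity must equal the flow: 5.60 sin θ = 3.10.
sin θ = 3.10 / 5.60 = 0.5536.
θ = arcsin(0.5536) = 33.612°.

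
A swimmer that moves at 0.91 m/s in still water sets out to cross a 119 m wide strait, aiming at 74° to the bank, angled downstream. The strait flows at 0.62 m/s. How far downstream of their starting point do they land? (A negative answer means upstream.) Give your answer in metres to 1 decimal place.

118.5 m

Perpendicular speed = 0.875 m/s; crossing time = 119 / 0.875 = 136.039 s.
Net downstream speed = 0.871 m/s.
Drift = 0.871 × 136.039 = 118.467 m (downstream).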